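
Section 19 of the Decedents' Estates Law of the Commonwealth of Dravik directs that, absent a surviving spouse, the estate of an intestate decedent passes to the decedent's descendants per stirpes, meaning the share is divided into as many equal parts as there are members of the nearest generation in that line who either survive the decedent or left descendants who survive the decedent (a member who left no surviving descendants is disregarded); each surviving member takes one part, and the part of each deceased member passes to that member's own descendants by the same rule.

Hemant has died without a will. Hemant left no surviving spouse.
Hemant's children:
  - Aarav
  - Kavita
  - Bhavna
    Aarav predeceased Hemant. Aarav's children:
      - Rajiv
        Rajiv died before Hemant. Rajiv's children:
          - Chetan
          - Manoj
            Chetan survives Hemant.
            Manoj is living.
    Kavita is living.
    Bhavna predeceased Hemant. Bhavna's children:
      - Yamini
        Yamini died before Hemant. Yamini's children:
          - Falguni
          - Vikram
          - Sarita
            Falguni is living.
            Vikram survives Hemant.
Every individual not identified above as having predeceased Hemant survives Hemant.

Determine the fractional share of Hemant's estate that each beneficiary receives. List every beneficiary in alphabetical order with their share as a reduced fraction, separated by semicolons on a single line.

Chetan 1/6; Falguni 1/9; Kavita 1/3; Manoj 1/6; Sarita 1/9; Vikram 1/9

There is no surviving spouse, so the entire estate passes to Hemant's descendants per stirpes.
The estate is divided into 3 equal shares of 1/3 among Aarav, Kavita, Bhavna.
Aarav predeceased; the 1/3 allotted to Aarav's branch passes to Aarav's issue by representation.
Rajiv's line is the sole branch at this level, so the full 1/3 passes to Rajiv's issue by representation.
The 1/3 is divided into 2 equal shares of 1/6 among Chetan, Manoj.
Chetan is living and takes 1/6.
Manoj is living and takes 1/6.
Kavita is living and takes 1/3.
Bhavna predeceased; the 1/3 allotted to Bhavna's branch passes to Bhavna's issue by representation.
Yamini's line is the sole branch at this level, so the full 1/3 passes to Yamini's issue by representation.
The 1/3 is divided into 3 equal shares of 1/9 among Falguni, Vikram, Sarita.
Falguni is living and takes 1/9.
Vikram is living and takes 1/9.
Sarita is living and takes 1/9.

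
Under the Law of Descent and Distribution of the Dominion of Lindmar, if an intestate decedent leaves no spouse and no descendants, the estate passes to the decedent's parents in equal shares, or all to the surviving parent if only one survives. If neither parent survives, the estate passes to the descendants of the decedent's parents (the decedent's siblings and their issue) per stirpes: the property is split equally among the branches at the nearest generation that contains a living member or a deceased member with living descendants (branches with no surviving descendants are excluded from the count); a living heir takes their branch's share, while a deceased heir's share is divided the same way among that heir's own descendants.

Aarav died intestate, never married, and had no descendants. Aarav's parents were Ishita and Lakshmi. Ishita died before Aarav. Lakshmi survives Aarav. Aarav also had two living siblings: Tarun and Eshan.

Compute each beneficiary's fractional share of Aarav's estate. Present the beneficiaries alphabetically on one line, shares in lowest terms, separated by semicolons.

Lakshmi 1

Only one parent, Lakshmi, survives, so Lakshmi takes the entire estate. The siblings take nothing because a surviving parent has priority.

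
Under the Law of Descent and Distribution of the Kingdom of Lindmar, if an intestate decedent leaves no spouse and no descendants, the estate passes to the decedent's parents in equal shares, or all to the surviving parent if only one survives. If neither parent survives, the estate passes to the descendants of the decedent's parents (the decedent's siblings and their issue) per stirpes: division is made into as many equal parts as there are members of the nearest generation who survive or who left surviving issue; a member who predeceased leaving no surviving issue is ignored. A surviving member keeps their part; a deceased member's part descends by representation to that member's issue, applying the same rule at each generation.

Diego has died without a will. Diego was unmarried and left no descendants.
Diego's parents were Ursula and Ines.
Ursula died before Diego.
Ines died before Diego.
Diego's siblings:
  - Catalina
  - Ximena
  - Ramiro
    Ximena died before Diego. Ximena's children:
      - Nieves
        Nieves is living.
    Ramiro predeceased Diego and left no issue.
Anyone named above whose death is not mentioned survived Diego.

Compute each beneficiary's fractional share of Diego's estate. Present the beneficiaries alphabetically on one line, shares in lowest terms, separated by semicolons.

Catalina 1/2; Nieves 1/2

Neither parent survives and there are no descendants, so the estate passes to Diego's siblings and their issue per stirpes.
Ramiro left no surviving issue, so that branch lapses and is disregarded.
The estate is divided into 2 equal shares of 1/2 among Catalina, Ximena.
Catalina is living and takes 1/2.
Ximena predeceased; the 1/2 allotted to Ximena's branch passes to Ximena's issue by representation.
Nieves is the sole taker at this level and receives the full 1/2.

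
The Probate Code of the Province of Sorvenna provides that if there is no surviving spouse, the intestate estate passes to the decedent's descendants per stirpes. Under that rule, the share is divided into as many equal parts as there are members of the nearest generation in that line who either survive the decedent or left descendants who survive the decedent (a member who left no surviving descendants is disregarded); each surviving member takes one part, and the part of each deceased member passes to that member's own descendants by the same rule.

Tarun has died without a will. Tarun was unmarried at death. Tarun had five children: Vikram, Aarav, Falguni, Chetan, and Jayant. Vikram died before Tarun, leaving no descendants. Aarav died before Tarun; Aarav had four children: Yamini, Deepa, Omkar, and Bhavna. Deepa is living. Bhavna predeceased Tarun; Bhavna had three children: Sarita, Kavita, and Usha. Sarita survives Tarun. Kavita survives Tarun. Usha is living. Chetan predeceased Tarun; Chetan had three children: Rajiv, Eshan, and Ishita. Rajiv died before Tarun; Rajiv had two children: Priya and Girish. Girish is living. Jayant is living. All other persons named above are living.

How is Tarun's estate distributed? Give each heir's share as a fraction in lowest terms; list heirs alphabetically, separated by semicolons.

There is no surviving spouse, so the entire estate passes to Tarun's descendants per stirpes.
Vikram left no surviving issue, so that branch lapses and is disregarded.
The estate is divided into 4 equal shares of 1/4 among Aarav, Falguni, Chetan, Jayant.
Aarav predeceased; the 1/4 allotted to Aarav's branch passes to Aarav's issue by representation.
The 1/4 is divided into 4 equal shares of 1/16 among Yamini, Deepa, Omkar, Bhavna.
Yamini is living and takes 1/16.
Deepa is living and takes 1/16.
Omkar is living and takes 1/16.
Bhavna predeceased; the 1/16 allotted to Bhavna's branch passes to Bhavna's issue by representation.
The 1/16 is divided into 3 equal shares of 1/48 among Sarita, Kavita, Usha.
Sarita is living and takes 1/48.
Kavita is living and takes 1/48.
Usha is living and takes 1/48.
Falguni is living and takes 1/4.
Chetan predeceased; the 1/4 allotted to Chetan's branch passes to Chetan's issue by representation.
The 1/4 is divided into 3 equal shares of 1/12 among Rajiv, Eshan, Ishita.
Rajiv predeceased; the 1/12 allotted to Rajiv's branch passes to Rajiv's issue by representation.
The 1/12 is divided into 2 equal shares of 1/24 among Priya, Girish.
Priya is living and takes 1/24.
Girish is living and takes 1/24.
Eshan is living and takes 1/12.
Ishita is living and takes 1/12.
Jayant is living and takes 1/4.

Deepa 1/16; Eshan 1/12; Falguni 1/4; Girish 1/24; Ishita 1/12; Jayant 1/4; Kavita 1/48; Omkar 1/16; Priya 1/24; Sarita 1/48; Usha 1/48; Yamini 1/16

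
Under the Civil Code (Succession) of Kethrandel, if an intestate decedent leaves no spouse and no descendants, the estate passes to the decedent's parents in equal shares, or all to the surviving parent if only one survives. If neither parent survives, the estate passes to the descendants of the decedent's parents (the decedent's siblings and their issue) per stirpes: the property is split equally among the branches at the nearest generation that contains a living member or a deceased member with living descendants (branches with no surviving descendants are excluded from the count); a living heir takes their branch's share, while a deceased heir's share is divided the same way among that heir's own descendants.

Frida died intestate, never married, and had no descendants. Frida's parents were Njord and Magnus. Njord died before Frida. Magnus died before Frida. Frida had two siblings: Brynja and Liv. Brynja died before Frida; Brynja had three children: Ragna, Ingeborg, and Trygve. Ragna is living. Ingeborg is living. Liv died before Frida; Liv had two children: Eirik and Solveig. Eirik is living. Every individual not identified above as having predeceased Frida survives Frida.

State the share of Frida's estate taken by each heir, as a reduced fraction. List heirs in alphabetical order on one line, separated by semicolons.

Neither parent survives and there are no descendants, so the estate passes to Frida's siblings and their issue per stirpes.
The estate is divided into 2 equal shares of 1/2 among Brynja, Liv.
Brynja predeceased; the 1/2 allotted to Brynja's branch passes to Brynja's issue by representation.
The 1/2 is divided into 3 equal shares of 1/6 among Ragna, Ingeborg, Trygve.
Ragna is living and takes 1/6.
Ingeborg is living and takes 1/6.
Trygve is living and takes 1/6.
Liv predeceased; the 1/2 allotted to Liv's branch passes to Liv's issue by representation.
The 1/2 is divided into 2 equal shares of 1/4 among Eirik, Solveig.
Eirik is living and takes 1/4.
Solveig is living and takes 1/4.

Eirik 1/4; Ingeborg 1/6; Ragna 1/6; Solveig 1/4; Trygve 1/6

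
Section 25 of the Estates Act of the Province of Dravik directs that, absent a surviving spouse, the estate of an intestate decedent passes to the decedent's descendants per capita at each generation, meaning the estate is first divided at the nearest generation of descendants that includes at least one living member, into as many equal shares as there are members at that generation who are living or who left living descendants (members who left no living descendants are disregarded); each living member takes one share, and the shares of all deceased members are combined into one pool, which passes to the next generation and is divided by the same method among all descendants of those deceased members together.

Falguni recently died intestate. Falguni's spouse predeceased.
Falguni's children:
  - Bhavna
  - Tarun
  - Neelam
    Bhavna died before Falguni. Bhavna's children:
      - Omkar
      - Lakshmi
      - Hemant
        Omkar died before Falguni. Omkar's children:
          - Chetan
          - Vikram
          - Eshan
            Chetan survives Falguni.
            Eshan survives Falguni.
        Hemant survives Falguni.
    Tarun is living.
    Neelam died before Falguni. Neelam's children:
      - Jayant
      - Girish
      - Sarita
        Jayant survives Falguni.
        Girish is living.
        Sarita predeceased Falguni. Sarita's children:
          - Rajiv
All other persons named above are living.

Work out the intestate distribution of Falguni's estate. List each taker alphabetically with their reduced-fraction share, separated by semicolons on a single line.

Chetan 1/18; Eshan 1/18; Girish 1/9; Hemant 1/9; Jayant 1/9; Lakshmi 1/9; Rajiv 1/18; Tarun 1/3; Vikram 1/18

There is no surviving spouse, so the entire estate passes to Falguni's descendants per capita at each generation.
At generation 1 (Bhavna, Tarun, Neelam) there are 3 shares of (1)/3 = 1/3 each.
Living: Tarun — each takes 1/3.
Deceased: Bhavna and Neelam. Their combined 2/3 is pooled and carried to generation 2.
At generation 2 (Omkar, Lakshmi, Hemant, Jayant, Girish, Sarita) there are 6 shares of (2/3)/6 = 1/9 each.
Living: Lakshmi, Hemant, Jayant, and Girish — each takes 1/9.
Deceased: Omkar and Sarita. Their combined 2/9 is pooled and carried to generation 3.
At generation 3 (Chetan, Vikram, Eshan, Rajiv) there are 4 shares of (2/9)/4 = 1/18 each.
Living: Chetan, Vikram, Eshan, and Rajiv — each takes 1/18.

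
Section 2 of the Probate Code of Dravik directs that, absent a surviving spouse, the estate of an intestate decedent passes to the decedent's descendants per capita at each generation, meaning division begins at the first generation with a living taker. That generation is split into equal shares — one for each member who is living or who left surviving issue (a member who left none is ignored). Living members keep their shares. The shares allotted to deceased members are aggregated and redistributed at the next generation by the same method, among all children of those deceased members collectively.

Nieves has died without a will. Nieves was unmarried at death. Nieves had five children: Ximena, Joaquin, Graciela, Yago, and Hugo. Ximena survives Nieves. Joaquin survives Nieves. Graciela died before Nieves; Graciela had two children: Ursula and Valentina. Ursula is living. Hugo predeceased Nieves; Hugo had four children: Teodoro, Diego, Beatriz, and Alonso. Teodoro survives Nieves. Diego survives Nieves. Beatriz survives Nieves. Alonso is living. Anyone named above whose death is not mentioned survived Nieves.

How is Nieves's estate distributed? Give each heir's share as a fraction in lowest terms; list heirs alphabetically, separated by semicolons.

There is no surviving spouse, so the entire estate passes to Nieves's descendants per capita at each generation.
At generation 1 (Ximena, Joaquin, Graciela, Yago, Hugo) there are 5 shares of (1)/5 = 1/5 each.
Living: Ximena, Joaquin, and Yago — each takes 1/5.
Deceased: Graciela and Hugo. Their combined 2/5 is pooled and carried to generation 2.
At generation 2 (Ursula, Valentina, Teodoro, Diego, Beatriz, Alonso) there are 6 shares of (2/5)/6 = 1/15 each.
Living: Ursula, Valentina, Teodoro, Diego, Beatriz, and Alonso — each takes 1/15.

Alonso 1/15; Beatriz 1/15; Diego 1/15; Joaquin 1/5; Teodoro 1/15; Ursula 1/15; Valentina 1/15; Ximena 1/5; Yago 1/5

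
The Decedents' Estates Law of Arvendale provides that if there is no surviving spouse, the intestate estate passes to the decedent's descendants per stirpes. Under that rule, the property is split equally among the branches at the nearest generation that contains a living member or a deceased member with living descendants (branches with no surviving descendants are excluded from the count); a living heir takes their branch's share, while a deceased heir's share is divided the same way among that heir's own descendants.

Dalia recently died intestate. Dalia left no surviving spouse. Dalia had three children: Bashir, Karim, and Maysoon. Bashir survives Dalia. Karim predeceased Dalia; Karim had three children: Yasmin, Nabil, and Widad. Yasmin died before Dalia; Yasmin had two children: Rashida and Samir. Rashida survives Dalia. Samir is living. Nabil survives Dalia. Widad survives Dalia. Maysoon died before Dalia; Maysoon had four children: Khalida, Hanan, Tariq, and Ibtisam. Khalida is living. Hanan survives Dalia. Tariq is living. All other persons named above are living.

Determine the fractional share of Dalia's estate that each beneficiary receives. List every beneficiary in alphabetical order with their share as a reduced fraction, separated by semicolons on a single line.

Bashir 1/3; Hanan 1/12; Ibtisam 1/12; Khalida 1/12; Nabil 1/9; Rashida 1/18; Samir 1/18; Tariq 1/12; Widad 1/9

There is no surviving spouse, so the entire estate passes to Dalia's descendants per stirpes.
The estate is divided into 3 equal shares of 1/3 among Bashir, Karim, Maysoon.
Bashir is living and takes 1/3.
Karim predeceased; the 1/3 allotted to Karim's branch passes to Karim's issue by representation.
The 1/3 is divided into 3 equal shares of 1/9 among Yasmin, Nabil, Widad.
Yasmin predeceased; the 1/9 allotted to Yasmin's branch passes to Yasmin's issue by representation.
The 1/9 is divided into 2 equal shares of 1/18 among Rashida, Samir.
Rashida is living and takes 1/18.
Samir is living and takes 1/18.
Nabil is living and takes 1/9.
Widad is living and takes 1/9.
Maysoon predeceased; the 1/3 allotted to Maysoon's branch passes to Maysoon's issue by representation.
The 1/3 is divided into 4 equal shares of 1/12 among Khalida, Hanan, Tariq, Ibtisam.
Khalida is living and takes 1/12.
Hanan is living and takes 1/12.
Tariq is living and takes 1/12.
Ibtisam is living and takes 1/12.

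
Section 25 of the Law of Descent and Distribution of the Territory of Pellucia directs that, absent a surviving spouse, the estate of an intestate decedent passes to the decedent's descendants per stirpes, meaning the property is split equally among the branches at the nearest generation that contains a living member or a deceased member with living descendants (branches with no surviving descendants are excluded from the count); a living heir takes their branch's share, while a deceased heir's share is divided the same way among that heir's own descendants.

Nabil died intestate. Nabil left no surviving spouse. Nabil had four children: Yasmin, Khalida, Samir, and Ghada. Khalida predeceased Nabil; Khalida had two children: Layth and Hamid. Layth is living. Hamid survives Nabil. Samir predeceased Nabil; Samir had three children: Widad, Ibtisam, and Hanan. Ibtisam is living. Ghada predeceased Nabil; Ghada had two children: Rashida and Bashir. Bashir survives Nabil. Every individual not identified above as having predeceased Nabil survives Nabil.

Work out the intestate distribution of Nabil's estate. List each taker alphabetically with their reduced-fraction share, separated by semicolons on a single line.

Bashir 1/8; Hamid 1/8; Hanan 1/12; Ibtisam 1/12; Layth 1/8; Rashida 1/8; Widad 1/12; Yasmin 1/4

There is no surviving spouse, so the entire estate passes to Nabil's descendants per stirpes.
The estate is divided into 4 equal shares of 1/4 among Yasmin, Khalida, Samir, Ghada.
Yasmin is living and takes 1/4.
Khalida predeceased; the 1/4 allotted to Khalida's branch passes to Khalida's issue by representation.
The 1/4 is divided into 2 equal shares of 1/8 among Layth, Hamid.
Layth is living and takes 1/8.
Hamid is living and takes 1/8.
Samir predeceased; the 1/4 allotted to Samir's branch passes to Samir's issue by representation.
The 1/4 is divided into 3 equal shares of 1/12 among Widad, Ibtisam, Hanan.
Widad is living and takes 1/12.
Ibtisam is living and takes 1/12.
Hanan is living and takes 1/12.
Ghada predeceased; the 1/4 allotted to Ghada's branch passes to Ghada's issue by representation.
The 1/4 is divided into 2 equal shares of 1/8 among Rashida, Bashir.
Rashida is living and takes 1/8.
Bashir is living and takes 1/8.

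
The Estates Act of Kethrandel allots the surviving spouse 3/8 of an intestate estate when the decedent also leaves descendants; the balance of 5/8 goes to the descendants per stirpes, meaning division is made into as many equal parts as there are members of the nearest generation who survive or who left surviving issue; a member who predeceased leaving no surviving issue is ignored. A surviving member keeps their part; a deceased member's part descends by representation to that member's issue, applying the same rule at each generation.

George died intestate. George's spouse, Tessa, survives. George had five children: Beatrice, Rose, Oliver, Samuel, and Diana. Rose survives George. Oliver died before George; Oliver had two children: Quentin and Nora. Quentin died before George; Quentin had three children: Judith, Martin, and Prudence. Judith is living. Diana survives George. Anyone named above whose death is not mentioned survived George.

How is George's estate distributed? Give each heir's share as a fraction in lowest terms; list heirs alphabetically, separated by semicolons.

Tessa, as surviving spouse, takes 3/8.
The remaining 5/8 passes to George's descendants per stirpes.
The 5/8 is divided into 5 equal shares of 1/8 among Beatrice, Rose, Oliver, Samuel, Diana.
Beatrice is living and takes 1/8.
Rose is living and takes 1/8.
Oliver predeceased; the 1/8 allotted to Oliver's branch passes to Oliver's issue by representation.
The 1/8 is divided into 2 equal shares of 1/16 among Quentin, Nora.
Quentin predeceased; the 1/16 allotted to Quentin's branch passes to Quentin's issue by representation.
The 1/16 is divided into 3 equal shares of 1/48 among Judith, Martin, Prudence.
Judith is living and takes 1/48.
Martin is living and takes 1/48.
Prudence is living and takes 1/48.
Nora is living and takes 1/16.
Samuel is living and takes 1/8.
Diana is living and takes 1/8.

Beatrice 1/8; Diana 1/8; Judith 1/48; Martin 1/48; Nora 1/16; Prudence 1/48; Rose 1/8; Samuel 1/8; Tessa 3/8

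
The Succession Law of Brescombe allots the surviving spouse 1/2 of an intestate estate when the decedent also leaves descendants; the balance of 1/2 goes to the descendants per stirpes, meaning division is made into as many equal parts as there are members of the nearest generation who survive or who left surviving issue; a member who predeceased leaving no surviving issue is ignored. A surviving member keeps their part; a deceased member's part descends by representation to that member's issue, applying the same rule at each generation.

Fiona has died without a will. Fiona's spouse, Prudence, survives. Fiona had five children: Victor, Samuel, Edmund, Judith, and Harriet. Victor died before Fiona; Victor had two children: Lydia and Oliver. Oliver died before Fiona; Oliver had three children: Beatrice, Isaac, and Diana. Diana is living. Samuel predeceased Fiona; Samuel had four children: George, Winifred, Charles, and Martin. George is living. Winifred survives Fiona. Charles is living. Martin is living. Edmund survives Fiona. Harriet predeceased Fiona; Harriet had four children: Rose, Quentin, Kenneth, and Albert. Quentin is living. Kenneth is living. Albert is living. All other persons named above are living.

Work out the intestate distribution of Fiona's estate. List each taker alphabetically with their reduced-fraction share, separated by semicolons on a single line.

Albert 1/40; Beatrice 1/60; Charles 1/40; Diana 1/60; Edmund 1/10; George 1/40; Isaac 1/60; Judith 1/10; Kenneth 1/40; Lydia 1/20; Martin 1/40; Prudence 1/2; Quentin 1/40; Rose 1/40; Winifred 1/40

Prudence, as surviving spouse, takes 1/2.
The remaining 1/2 passes to Fiona's descendants per stirpes.
The 1/2 is divided into 5 equal shares of 1/10 among Victor, Samuel, Edmund, Judith, Harriet.
Victor predeceased; the 1/10 allotted to Victor's branch passes to Victor's issue by representation.
The 1/10 is divided into 2 equal shares of 1/20 among Lydia, Oliver.
Lydia is living and takes 1/20.
Oliver predeceased; the 1/20 allotted to Oliver's branch passes to Oliver's issue by representation.
The 1/20 is divided into 3 equal shares of 1/60 among Beatrice, Isaac, Diana.
Beatrice is living and takes 1/60.
Isaac is living and takes 1/60.
Diana is living and takes 1/60.
Samuel predeceased; the 1/10 allotted to Samuel's branch passes to Samuel's issue by representation.
The 1/10 is divided into 4 equal shares of 1/40 among George, Winifred, Charles, Martin.
George is living and takes 1/40.
Winifred is living and takes 1/40.
Charles is living and takes 1/40.
Martin is living and takes 1/40.
Edmund is living and takes 1/10.
Judith is living and takes 1/10.
Harriet predeceased; the 1/10 allotted to Harriet's branch passes to Harriet's issue by representation.
The 1/10 is divided into 4 equal shares of 1/40 among Rose, Quentin, Kenneth, Albert.
Rose is living and takes 1/40.
Quentin is living and takes 1/40.
Kenneth is living and takes 1/40.
Albert is living and takes 1/40.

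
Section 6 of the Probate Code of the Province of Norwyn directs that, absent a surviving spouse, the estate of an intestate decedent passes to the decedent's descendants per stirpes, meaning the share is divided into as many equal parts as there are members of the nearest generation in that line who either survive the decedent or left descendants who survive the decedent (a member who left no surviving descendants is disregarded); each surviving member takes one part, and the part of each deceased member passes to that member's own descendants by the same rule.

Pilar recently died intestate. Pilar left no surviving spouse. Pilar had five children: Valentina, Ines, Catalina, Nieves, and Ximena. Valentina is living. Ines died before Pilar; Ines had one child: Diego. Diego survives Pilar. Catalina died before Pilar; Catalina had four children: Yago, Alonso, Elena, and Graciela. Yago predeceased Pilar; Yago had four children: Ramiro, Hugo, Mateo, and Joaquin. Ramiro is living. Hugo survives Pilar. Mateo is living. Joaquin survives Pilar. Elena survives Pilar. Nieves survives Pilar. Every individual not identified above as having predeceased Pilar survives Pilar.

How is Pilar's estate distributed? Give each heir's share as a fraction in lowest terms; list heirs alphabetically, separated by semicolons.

Alonso 1/20; Diego 1/5; Elena 1/20; Graciela 1/20; Hugo 1/80; Joaquin 1/80; Mateo 1/80; Nieves 1/5; Ramiro 1/80; Valentina 1/5; Ximena 1/5

There is no surviving spouse, so the entire estate passes to Pilar's descendants per stirpes.
The estate is divided into 5 equal shares of 1/5 among Valentina, Ines, Catalina, Nieves, Ximena.
Valentina is living and takes 1/5.
Ines predeceased; the 1/5 allotted to Ines's branch passes to Ines's issue by representation.
Diego is the sole taker at this level and receives the full 1/5.
Catalina predeceased; the 1/5 allotted to Catalina's branch passes to Catalina's issue by representation.
The 1/5 is divided into 4 equal shares of 1/20 among Yago, Alonso, Elena, Graciela.
Yago predeceased; the 1/20 allotted to Yago's branch passes to Yago's issue by representation.
The 1/20 is divided into 4 equal shares of 1/80 among Ramiro, Hugo, Mateo, Joaquin.
Ramiro is living and takes 1/80.
Hugo is living and takes 1/80.
Mateo is living and takes 1/80.
Joaquin is living and takes 1/80.
Alonso is living and takes 1/20.
Elena is living and takes 1/20.
Graciela is living and takes 1/20.
Nieves is living and takes 1/5.
Ximena is living and takes 1/5.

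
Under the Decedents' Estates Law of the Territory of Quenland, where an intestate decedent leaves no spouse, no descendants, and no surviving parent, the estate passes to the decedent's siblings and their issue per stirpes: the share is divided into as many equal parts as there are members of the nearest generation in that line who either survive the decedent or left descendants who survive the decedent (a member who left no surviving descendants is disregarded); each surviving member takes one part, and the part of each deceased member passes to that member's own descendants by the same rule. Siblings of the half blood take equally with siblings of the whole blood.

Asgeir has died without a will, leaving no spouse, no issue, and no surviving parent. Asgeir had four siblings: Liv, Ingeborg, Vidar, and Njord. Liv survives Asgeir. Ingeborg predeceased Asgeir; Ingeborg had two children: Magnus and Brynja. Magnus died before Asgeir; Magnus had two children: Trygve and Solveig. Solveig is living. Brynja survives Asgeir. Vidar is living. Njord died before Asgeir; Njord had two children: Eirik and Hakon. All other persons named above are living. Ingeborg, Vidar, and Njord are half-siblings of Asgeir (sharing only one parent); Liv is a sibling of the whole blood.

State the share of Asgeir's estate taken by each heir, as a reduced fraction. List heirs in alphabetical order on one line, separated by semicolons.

No spouse, descendants, or parent survives, so the estate passes to Asgeir's siblings per stirpes.
Half-blood and whole-blood siblings take equally under the stated rule.
The estate is divided into 4 equal shares of 1/4 among Liv, Ingeborg, Vidar, Njord.
Liv is living and takes 1/4.
Ingeborg predeceased; the 1/4 allotted to Ingeborg's branch passes to Ingeborg's issue by representation.
The 1/4 is divided into 2 equal shares of 1/8 among Magnus, Brynja.
Magnus predeceased; the 1/8 allotted to Magnus's branch passes to Magnus's issue by representation.
The 1/8 is divided into 2 equal shares of 1/16 among Trygve, Solveig.
Trygve is living and takes 1/16.
Solveig is living and takes 1/16.
Brynja is living and takes 1/8.
Vidar is living and takes 1/4.
Njord predeceased; the 1/4 allotted to Njord's branch passes to Njord's issue by representation.
The 1/4 is divided into 2 equal shares of 1/8 among Eirik, Hakon.
Eirik is living and takes 1/8.
Hakon is living and takes 1/8.

Brynja 1/8; Eirik 1/8; Hakon 1/8; Liv 1/4; Solveig 1/16; Trygve 1/16; Vidar 1/4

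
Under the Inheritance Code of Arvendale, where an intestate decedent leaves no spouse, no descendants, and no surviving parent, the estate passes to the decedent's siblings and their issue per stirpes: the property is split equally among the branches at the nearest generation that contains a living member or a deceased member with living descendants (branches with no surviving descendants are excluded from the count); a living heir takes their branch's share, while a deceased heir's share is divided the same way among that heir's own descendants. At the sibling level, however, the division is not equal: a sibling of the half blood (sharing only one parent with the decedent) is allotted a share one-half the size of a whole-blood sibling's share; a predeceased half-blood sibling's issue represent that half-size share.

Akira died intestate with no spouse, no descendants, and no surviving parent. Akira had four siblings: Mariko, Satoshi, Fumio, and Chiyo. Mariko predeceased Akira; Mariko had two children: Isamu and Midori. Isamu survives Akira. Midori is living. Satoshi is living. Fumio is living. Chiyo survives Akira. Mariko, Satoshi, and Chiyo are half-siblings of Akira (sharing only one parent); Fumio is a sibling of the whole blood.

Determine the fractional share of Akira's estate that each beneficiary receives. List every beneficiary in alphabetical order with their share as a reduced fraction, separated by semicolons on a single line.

No spouse, descendants, or parent survives, so the estate passes to Akira's siblings per stirpes.
Half-blood siblings count for one-half the weight of whole-blood siblings at the initial division.
Dividing 1 in proportion to weights (total weight 5/2): Mariko (weight 1/2) → 1/5; Satoshi (weight 1/2) → 1/5; Fumio (weight 1) → 2/5; Chiyo (weight 1/2) → 1/5.
Mariko predeceased; the 1/5 allotted to Mariko's branch passes to Mariko's issue by representation.
The 1/5 is divided into 2 equal shares of 1/10 among Isamu, Midori.
Isamu is living and takes 1/10.
Midori is living and takes 1/10.
Satoshi is living and takes 1/5.
Fumio is living and takes 2/5.
Chiyo is living and takes 1/5.

Chiyo 1/5; Fumio 2/5; Isamu 1/10; Midori 1/10; Satoshi 1/5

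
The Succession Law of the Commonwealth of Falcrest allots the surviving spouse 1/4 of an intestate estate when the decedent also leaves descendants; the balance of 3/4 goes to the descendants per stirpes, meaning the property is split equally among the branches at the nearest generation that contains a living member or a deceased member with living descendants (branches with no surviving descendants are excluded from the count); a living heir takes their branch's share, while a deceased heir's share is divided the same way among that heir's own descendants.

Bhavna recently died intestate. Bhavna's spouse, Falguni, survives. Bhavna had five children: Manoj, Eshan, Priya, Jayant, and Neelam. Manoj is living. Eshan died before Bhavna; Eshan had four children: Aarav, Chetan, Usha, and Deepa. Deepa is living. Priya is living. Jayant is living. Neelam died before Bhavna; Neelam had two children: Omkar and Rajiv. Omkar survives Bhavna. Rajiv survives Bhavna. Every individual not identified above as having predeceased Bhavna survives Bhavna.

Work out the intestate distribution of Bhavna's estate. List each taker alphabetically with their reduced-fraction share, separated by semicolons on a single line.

Aarav 3/80; Chetan 3/80; Deepa 3/80; Falguni 1/4; Jayant 3/20; Manoj 3/20; Omkar 3/40; Priya 3/20; Rajiv 3/40; Usha 3/80

Falguni, as surviving spouse, takes 1/4.
The remaining 3/4 passes to Bhavna's descendants per stirpes.
The 3/4 is divided into 5 equal shares of 3/20 among Manoj, Eshan, Priya, Jayant, Neelam.
Manoj is living and takes 3/20.
Eshan predeceased; the 3/20 allotted to Eshan's branch passes to Eshan's issue by representation.
The 3/20 is divided into 4 equal shares of 3/80 among Aarav, Chetan, Usha, Deepa.
Aarav is living and takes 3/80.
Chetan is living and takes 3/80.
Usha is living and takes 3/80.
Deepa is living and takes 3/80.
Priya is living and takes 3/20.
Jayant is living and takes 3/20.
Neelam predeceased; the 3/20 allotted to Neelam's branch passes to Neelam's issue by representation.
The 3/20 is divided into 2 equal shares of 3/40 among Omkar, Rajiv.
Omkar is living and takes 3/40.
Rajiv is living and takes 3/40.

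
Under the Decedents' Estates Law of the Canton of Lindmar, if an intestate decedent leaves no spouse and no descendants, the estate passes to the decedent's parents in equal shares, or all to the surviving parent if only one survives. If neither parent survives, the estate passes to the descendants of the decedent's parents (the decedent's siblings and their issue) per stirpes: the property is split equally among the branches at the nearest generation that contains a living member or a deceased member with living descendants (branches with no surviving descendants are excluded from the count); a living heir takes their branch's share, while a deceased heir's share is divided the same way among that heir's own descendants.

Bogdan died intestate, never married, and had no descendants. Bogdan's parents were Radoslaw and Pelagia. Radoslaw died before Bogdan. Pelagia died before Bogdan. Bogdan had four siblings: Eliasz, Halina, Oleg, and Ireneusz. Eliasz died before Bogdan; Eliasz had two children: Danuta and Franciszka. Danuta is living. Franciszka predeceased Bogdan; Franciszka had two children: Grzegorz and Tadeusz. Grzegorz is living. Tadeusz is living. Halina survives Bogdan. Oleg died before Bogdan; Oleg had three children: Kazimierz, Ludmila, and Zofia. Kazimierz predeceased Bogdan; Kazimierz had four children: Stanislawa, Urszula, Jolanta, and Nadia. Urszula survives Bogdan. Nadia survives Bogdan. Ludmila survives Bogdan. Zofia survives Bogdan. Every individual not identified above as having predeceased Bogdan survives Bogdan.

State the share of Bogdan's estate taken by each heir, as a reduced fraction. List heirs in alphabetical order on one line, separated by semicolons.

Danuta 1/8; Grzegorz 1/16; Halina 1/4; Ireneusz 1/4; Jolanta 1/48; Ludmila 1/12; Nadia 1/48; Stanislawa 1/48; Tadeusz 1/16; Urszula 1/48; Zofia 1/12

Neither parent survives and there are no descendants, so the estate passes to Bogdan's siblings and their issue per stirpes.
The estate is divided into 4 equal shares of 1/4 among Eliasz, Halina, Oleg, Ireneusz.
Eliasz predeceased; the 1/4 allotted to Eliasz's branch passes to Eliasz's issue by representation.
The 1/4 is divided into 2 equal shares of 1/8 among Danuta, Franciszka.
Danuta is living and takes 1/8.
Franciszka predeceased; the 1/8 allotted to Franciszka's branch passes to Franciszka's issue by representation.
The 1/8 is divided into 2 equal shares of 1/16 among Grzegorz, Tadeusz.
Grzegorz is living and takes 1/16.
Tadeusz is living and takes 1/16.
Halina is living and takes 1/4.
Oleg predeceased; the 1/4 allotted to Oleg's branch passes to Oleg's issue by representation.
The 1/4 is divided into 3 equal shares of 1/12 among Kazimierz, Ludmila, Zofia.
Kazimierz predeceased; the 1/12 allotted to Kazimierz's branch passes to Kazimierz's issue by representation.
The 1/12 is divided into 4 equal shares of 1/48 among Stanislawa, Urszula, Jolanta, Nadia.
Stanislawa is living and takes 1/48.
Urszula is living and takes 1/48.
Jolanta is living and takes 1/48.
Nadia is living and takes 1/48.
Ludmila is living and takes 1/12.
Zofia is living and takes 1/12.
Ireneusz is living and takes 1/4.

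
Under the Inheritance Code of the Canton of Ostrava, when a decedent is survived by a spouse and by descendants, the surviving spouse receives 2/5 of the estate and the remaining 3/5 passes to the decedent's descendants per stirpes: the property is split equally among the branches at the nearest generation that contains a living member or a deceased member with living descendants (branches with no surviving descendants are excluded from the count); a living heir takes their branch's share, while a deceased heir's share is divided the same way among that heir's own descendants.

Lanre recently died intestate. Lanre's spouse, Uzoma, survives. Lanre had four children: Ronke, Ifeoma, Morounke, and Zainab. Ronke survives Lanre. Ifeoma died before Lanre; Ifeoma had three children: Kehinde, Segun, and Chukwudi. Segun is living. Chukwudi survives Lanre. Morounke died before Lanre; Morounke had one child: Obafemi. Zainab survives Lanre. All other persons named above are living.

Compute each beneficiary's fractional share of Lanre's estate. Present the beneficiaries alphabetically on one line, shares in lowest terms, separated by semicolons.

Uzoma, as surviving spouse, takes 2/5.
The remaining 3/5 passes to Lanre's descendants per stirpes.
The 3/5 is divided into 4 equal shares of 3/20 among Ronke, Ifeoma, Morounke, Zainab.
Ronke is living and takes 3/20.
Ifeoma predeceased; the 3/20 allotted to Ifeoma's branch passes to Ifeoma's issue by representation.
The 3/20 is divided into 3 equal shares of 1/20 among Kehinde, Segun, Chukwudi.
Kehinde is living and takes 1/20.
Segun is living and takes 1/20.
Chukwudi is living and takes 1/20.
Morounke predeceased; the 3/20 allotted to Morounke's branch passes to Morounke's issue by representation.
Obafemi is the sole taker at this level and receives the full 3/20.
Zainab is living and takes 3/20.

Chukwudi 1/20; Kehinde 1/20; Obafemi 3/20; Ronke 3/20; Segun 1/20; Uzoma 2/5; Zainab 3/20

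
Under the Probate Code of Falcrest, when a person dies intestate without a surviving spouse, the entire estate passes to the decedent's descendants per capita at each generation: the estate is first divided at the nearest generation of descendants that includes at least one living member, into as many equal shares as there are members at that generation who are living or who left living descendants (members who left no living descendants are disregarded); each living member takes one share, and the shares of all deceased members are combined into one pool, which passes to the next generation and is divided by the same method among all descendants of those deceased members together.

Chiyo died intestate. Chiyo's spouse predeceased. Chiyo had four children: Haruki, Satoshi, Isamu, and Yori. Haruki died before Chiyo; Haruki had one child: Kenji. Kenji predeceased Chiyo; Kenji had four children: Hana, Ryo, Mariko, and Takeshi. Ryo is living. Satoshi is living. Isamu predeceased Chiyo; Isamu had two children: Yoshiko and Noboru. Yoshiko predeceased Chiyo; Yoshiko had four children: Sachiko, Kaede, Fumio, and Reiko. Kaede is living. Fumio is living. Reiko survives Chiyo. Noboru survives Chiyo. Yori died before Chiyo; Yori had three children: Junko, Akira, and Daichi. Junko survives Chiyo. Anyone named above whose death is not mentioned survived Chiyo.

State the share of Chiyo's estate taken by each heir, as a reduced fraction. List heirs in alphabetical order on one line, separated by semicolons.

There is no surviving spouse, so the entire estate passes to Chiyo's descendants per capita at each generation.
At generation 1 (Haruki, Satoshi, Isamu, Yori) there are 4 shares of (1)/4 = 1/4 each.
Living: Satoshi — each takes 1/4.
Deceased: Haruki, Isamu, and Yori. Their combined 3/4 is pooled and carried to generation 2.
At generation 2 (Kenji, Yoshiko, Noboru, Junko, Akira, Daichi) there are 6 shares of (3/4)/6 = 1/8 each.
Living: Noboru, Junko, Akira, and Daichi — each takes 1/8.
Deceased: Kenji and Yoshiko. Their combined 1/4 is pooled and carried to generation 3.
At generation 3 (Hana, Ryo, Mariko, Takeshi, Sachiko, Kaede, Fumio, Reiko) there are 8 shares of (1/4)/8 = 1/32 each.
Living: Hana, Ryo, Mariko, Takeshi, Sachiko, Kaede, Fumio, and Reiko — each takes 1/32.

Akira 1/8; Daichi 1/8; Fumio 1/32; Hana 1/32; Junko 1/8; Kaede 1/32; Mariko 1/32; Noboru 1/8; Reiko 1/32; Ryo 1/32; Sachiko 1/32; Satoshi 1/4; Takeshi 1/32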